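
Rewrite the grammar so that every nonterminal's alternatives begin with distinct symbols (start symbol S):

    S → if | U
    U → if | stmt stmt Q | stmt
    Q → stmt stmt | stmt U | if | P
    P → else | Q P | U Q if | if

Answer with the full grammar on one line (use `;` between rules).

S → if | U; U → if | stmt U'; Q → if | P | stmt Q'; P → else | Q P | U Q if | if; U' → stmt Q | ε; Q' → stmt | U

U has alternatives sharing prefix 'stmt': factor to U → stmt U' with U' → stmt Q | ε.
Q has alternatives sharing prefix 'stmt': factor to Q → stmt Q' with Q' → stmt | U.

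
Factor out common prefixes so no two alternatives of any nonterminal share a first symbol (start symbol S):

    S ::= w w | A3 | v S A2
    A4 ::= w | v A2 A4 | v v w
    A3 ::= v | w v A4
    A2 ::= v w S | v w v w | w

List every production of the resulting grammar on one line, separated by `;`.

S ::= w w | A3 | v S A2; A4 ::= w | v A4'; A3 ::= v | w v A4; A2 ::= w | v w A2'; A4' ::= A2 A4 | v w; A2' ::= S | v w

A4 has alternatives sharing prefix 'v': factor to A4 → v A4' with A4' → A2 A4 | v w.
A2 has alternatives sharing prefix 'v w': factor to A2 → v w A2' with A2' → S | v w.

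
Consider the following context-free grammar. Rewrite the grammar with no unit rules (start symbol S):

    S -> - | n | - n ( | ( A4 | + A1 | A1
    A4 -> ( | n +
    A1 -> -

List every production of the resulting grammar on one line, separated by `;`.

S -> - | n | - n ( | ( A4 | + A1; A4 -> ( | n +; A1 -> -

Unit pairs: S ⇒* {A1}.
Replace each nonterminal's rules with the union of the non-unit rules of every nonterminal it unit-derives.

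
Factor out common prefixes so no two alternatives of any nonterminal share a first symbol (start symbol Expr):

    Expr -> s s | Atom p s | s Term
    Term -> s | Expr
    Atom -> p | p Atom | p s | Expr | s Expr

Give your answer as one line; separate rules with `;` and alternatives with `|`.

Expr has alternatives sharing prefix 's': factor to Expr → s Expr1 with Expr1 → s | Term.
Atom has alternatives sharing prefix 'p': factor to Atom → p Atom1 with Atom1 → ε | Atom | s.

Expr -> Atom p s | s Expr1; Term -> s | Expr; Atom -> Expr | s Expr | p Atom1; Expr1 -> s | Term; Atom1 -> ε | Atom | s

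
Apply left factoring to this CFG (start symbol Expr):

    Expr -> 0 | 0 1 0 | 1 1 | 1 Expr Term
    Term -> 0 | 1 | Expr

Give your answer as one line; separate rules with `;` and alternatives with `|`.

Expr -> 0 Expr1 | 1 Expr2; Term -> 0 | 1 | Expr; Expr1 -> ε | 1 0; Expr2 -> 1 | Expr Term

Expr has alternatives sharing prefix '0': factor to Expr → 0 Expr1 with Expr1 → ε | 1 0.
Expr has alternatives sharing prefix '1': factor to Expr → 1 Expr2 with Expr2 → 1 | Expr Term.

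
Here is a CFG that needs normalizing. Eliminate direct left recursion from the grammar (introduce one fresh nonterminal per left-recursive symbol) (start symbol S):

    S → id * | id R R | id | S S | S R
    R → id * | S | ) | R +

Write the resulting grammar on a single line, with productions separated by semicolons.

S → id * S' | id R R S' | id S'; R → id * R' | S R' | ) R'; S' → S S' | R S' | ε; R' → + R' | ε

S, R are directly left-recursive.
For S: α = {S, R}, β = {id *, id R R, id}. Rewrite as S → β S' and S' → α S' | ε.
For R: α = {+}, β = {id *, S, )}. Rewrite as R → β R' and R' → α R' | ε.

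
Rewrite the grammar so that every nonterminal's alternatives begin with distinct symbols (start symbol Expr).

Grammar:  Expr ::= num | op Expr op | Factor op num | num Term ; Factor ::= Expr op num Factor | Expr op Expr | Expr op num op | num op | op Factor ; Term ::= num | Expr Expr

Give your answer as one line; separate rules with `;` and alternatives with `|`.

Expr ::= op Expr op | Factor op num | num Expr1; Factor ::= num op | op Factor | Expr op Factor1; Term ::= num | Expr Expr; Expr1 ::= ε | Term; Factor1 ::= Expr | num Factor11; Factor11 ::= Factor | op

Expr has alternatives sharing prefix 'num': factor to Expr → num Expr1 with Expr1 → ε | Term.
Factor has alternatives sharing prefix 'Expr op': factor to Factor → Expr op Factor1 with Factor1 → num Factor | Expr | num op.
Factor1 has alternatives sharing prefix 'num': factor to Factor1 → num Factor11 with Factor11 → Factor | op.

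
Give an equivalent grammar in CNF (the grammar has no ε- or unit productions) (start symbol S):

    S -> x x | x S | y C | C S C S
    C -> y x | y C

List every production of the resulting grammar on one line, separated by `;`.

Introduce a nonterminal for each terminal appearing in a rule of length ≥ 2: X1 → x, X2 → y.
Binarize each right-hand side of length ≥ 3 by chaining fresh nonterminals (Y1, Y2, …): affected rules were S → C S C S.

S -> X1 X1 | X1 S | X2 C | C Y1; C -> X2 X1 | X2 C; X1 -> x; X2 -> y; Y1 -> S Y2; Y2 -> C S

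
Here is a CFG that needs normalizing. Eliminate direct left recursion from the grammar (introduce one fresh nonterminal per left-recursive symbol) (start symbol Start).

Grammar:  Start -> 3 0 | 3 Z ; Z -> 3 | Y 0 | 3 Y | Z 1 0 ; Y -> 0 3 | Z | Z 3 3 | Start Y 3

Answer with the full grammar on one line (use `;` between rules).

Left recursion appears on Z.
For Z: α = {1 0}, β = {3, Y 0, 3 Y}. Rewrite as Z → β Z1 and Z1 → α Z1 | ε.

Start -> 3 0 | 3 Z; Z -> 3 Z1 | Y 0 Z1 | 3 Y Z1; Y -> 0 3 | Z | Z 3 3 | Start Y 3; Z1 -> 1 0 Z1 | ε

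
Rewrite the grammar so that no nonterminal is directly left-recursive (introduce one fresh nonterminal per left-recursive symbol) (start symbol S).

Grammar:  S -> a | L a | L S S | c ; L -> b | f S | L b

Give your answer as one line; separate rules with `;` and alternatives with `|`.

L is directly left-recursive.
For L: α = {b}, β = {b, f S}. Rewrite as L → β L' and L' → α L' | ε.

S -> a | L a | L S S | c; L -> b L' | f S L'; L' -> b L' | ε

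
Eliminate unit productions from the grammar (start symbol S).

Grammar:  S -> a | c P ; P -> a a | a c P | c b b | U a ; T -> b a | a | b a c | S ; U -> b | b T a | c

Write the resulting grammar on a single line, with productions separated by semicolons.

Unit pairs: T ⇒* {S}.
Replace each nonterminal's rules with the union of the non-unit rules of every nonterminal it unit-derives.

S -> a | c P; P -> a a | a c P | c b b | U a; T -> a | c P | b a | b a c; U -> b | b T a | c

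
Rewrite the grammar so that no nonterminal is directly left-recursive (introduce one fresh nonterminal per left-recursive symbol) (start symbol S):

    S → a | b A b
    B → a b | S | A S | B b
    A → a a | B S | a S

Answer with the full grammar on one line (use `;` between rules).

B is directly left-recursive.
For B: α = {b}, β = {a b, S, A S}. Rewrite as B → β B' and B' → α B' | ε.

S → a | b A b; B → a b B' | S B' | A S B'; A → a a | B S | a S; B' → b B' | ε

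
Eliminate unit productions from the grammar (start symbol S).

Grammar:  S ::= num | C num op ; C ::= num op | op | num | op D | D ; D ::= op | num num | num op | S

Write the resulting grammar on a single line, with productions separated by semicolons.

Unit pairs: C ⇒* {D, S}; D ⇒* {S}.
For each unit pair (A, B), copy every non-unit production of B to A, then drop all unit productions.

S ::= num | C num op; C ::= num | C num op | num op | op | op D | num num; D ::= num | C num op | op | num num | num op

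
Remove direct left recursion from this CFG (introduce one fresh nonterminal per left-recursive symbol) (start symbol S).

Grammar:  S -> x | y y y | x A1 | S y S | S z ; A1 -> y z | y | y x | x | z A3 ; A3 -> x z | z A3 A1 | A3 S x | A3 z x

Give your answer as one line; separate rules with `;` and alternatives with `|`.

Directly left-recursive nonterminals: S, A3.
For S: α = {y S, z}, β = {x, y y y, x A1}. Rewrite as S → β S' and S' → α S' | ε.
For A3: α = {S x, z x}, β = {x z, z A3 A1}. Rewrite as A3 → β A3' and A3' → α A3' | ε.

S -> x S' | y y y S' | x A1 S'; A1 -> y z | y | y x | x | z A3; A3 -> x z A3' | z A3 A1 A3'; S' -> y S S' | z S' | eps; A3' -> S x A3' | z x A3' | eps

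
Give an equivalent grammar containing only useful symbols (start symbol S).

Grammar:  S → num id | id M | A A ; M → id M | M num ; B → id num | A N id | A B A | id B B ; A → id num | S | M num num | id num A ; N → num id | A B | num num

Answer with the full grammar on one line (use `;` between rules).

Generating nonterminals: {A, B, N, S}.
Reachable from S after that: {A, S}.
Removed useless symbols: {B, M, N} and every production mentioning them.

S → num id | A A; A → id num | S | id num A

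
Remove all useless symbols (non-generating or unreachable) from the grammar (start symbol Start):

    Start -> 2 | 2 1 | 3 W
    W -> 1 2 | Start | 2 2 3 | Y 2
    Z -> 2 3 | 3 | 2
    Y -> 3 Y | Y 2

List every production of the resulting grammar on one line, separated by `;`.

Generating nonterminals: {Start, W, Z}.
Reachable from Start after that: {Start, W}.
Removed useless symbols: {Y, Z} and every production mentioning them.

Start -> 2 | 2 1 | 3 W; W -> 1 2 | Start | 2 2 3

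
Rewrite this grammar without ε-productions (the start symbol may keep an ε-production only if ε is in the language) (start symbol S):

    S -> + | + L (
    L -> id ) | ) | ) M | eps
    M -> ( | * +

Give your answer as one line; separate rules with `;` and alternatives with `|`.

The nullable symbols are {L}.
ε ∉ L(G), so no ε-production is kept.
Add the nullable-subset variants: S → + L ( gives + L ( | + (.

S -> + | + L ( | + (; L -> id ) | ) | ) M; M -> ( | * +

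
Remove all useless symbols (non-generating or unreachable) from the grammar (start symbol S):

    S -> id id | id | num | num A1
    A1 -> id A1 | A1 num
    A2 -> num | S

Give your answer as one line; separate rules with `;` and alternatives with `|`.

Generating nonterminals: {A2, S}.
Reachable from S after that: {S}.
Removed useless symbols: {A1, A2} and every production mentioning them.

S -> id id | id | num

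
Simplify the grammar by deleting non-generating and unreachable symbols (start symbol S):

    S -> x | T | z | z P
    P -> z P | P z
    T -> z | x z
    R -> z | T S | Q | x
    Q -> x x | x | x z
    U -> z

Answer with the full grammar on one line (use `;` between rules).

S -> x | T | z; T -> z | x z

Generating nonterminals: {Q, R, S, T, U}.
Reachable from S after that: {S, T}.
Removed useless symbols: {P, Q, R, U} and every production mentioning them.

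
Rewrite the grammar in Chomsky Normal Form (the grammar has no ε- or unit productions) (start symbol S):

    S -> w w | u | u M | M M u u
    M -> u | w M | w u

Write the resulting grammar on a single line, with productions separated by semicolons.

S -> X1 X1 | u | X2 M | M Y1; M -> u | X1 M | X1 X2; X1 -> w; X2 -> u; Y1 -> M Y2; Y2 -> X2 X2

Introduce a nonterminal for each terminal appearing in a rule of length ≥ 2: X1 → w, X2 → u.
Binarize each right-hand side of length ≥ 3 by chaining fresh nonterminals (Y1, Y2, …): affected rules were S → M M X2 X2.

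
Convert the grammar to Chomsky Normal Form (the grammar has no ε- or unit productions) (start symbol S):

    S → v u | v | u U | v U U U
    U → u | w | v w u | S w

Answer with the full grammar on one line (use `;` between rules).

Introduce a nonterminal for each terminal appearing in a rule of length ≥ 2: X1 → v, X2 → u, X3 → w.
Binarize each right-hand side of length ≥ 3 by chaining fresh nonterminals (Y1, Y2, …): affected rules were S → X1 U U U; U → X1 X3 X2.

S → X1 X2 | v | X2 U | X1 Y1; U → u | w | X1 Y3 | S X3; X1 → v; X2 → u; X3 → w; Y1 → U Y2; Y2 → U U; Y3 → X3 X2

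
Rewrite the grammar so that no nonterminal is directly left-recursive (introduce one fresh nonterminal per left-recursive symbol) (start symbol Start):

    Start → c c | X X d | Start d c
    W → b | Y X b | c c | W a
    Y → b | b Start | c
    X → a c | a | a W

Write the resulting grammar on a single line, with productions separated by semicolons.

Left recursion appears on Start, W.
For Start: α = {d c}, β = {c c, X X d}. Rewrite as Start → β Start1 and Start1 → α Start1 | ε.
For W: α = {a}, β = {b, Y X b, c c}. Rewrite as W → β W1 and W1 → α W1 | ε.

Start → c c Start1 | X X d Start1; W → b W1 | Y X b W1 | c c W1; Y → b | b Start | c; X → a c | a | a W; Start1 → d c Start1 | ε; W1 → a W1 | ε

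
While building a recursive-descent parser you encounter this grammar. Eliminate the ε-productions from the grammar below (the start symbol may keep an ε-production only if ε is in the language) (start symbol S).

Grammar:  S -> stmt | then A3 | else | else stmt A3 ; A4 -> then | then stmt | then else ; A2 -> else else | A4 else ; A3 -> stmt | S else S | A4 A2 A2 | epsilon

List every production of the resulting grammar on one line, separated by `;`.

S -> stmt | then A3 | then | else | else stmt A3 | else stmt; A4 -> then | then stmt | then else; A2 -> else else | A4 else; A3 -> stmt | S else S | A4 A2 A2

The nullable symbols are {A3}.
ε ∉ L(G), so no ε-production is kept.
Add the nullable-subset variants: S → then A3 gives then A3 | then. S → else stmt A3 gives else stmt A3 | else stmt.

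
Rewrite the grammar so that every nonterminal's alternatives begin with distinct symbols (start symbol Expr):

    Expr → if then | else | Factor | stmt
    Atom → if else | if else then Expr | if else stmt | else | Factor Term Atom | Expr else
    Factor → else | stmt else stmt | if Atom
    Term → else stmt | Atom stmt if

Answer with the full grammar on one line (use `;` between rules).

Expr → if then | else | Factor | stmt; Atom → else | Factor Term Atom | Expr else | if else Atom1; Factor → else | stmt else stmt | if Atom; Term → else stmt | Atom stmt if; Atom1 → ε | then Expr | stmt

Atom has alternatives sharing prefix 'if else': factor to Atom → if else Atom1 with Atom1 → ε | then Expr | stmt.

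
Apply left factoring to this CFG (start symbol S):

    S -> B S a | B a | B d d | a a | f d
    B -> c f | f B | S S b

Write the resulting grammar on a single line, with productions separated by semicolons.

S has alternatives sharing prefix 'B': factor to S → B S' with S' → S a | a | d d.

S -> a a | f d | B S'; B -> c f | f B | S S b; S' -> S a | a | d d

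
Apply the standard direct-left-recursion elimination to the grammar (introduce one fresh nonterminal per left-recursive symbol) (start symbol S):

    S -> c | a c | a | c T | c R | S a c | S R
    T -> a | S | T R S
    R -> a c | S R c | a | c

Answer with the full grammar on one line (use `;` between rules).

S -> c S' | a c S' | a S' | c T S' | c R S'; T -> a T' | S T'; R -> a c | S R c | a | c; S' -> a c S' | R S' | ε; T' -> R S T' | ε

S, T are directly left-recursive.
For S: α = {a c, R}, β = {c, a c, a, c T, c R}. Rewrite as S → β S' and S' → α S' | ε.
For T: α = {R S}, β = {a, S}. Rewrite as T → β T' and T' → α T' | ε.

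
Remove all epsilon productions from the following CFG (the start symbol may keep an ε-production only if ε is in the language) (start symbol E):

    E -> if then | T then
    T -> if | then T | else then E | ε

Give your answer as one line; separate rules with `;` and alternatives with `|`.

E -> if then | T then | then; T -> if | then T | then | else then E

The nullable symbols are {T}.
ε ∉ L(G), so no ε-production is kept.
Add the nullable-subset variants: E → T then gives T then | then. T → then T gives then T | then.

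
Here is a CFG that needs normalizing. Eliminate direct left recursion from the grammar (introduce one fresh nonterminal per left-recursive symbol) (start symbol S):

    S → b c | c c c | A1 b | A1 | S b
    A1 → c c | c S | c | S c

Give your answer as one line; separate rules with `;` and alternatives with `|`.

S → b c S' | c c c S' | A1 b S' | A1 S'; A1 → c c | c S | c | S c; S' → b S' | epsilon

Directly left-recursive nonterminal: S.
For S: α = {b}, β = {b c, c c c, A1 b, A1}. Rewrite as S → β S' and S' → α S' | ε.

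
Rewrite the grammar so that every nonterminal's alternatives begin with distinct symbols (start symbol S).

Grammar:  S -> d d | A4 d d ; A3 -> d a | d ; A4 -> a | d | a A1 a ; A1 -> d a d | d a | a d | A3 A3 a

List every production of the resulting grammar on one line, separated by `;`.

S -> d d | A4 d d; A3 -> d A3'; A4 -> d | a A4'; A1 -> a d | A3 A3 a | d a A1'; A3' -> a | ε; A4' -> ε | A1 a; A1' -> d | ε

A3 has alternatives sharing prefix 'd': factor to A3 → d A3' with A3' → a | ε.
A4 has alternatives sharing prefix 'a': factor to A4 → a A4' with A4' → ε | A1 a.
A1 has alternatives sharing prefix 'd a': factor to A1 → d a A1' with A1' → d | ε.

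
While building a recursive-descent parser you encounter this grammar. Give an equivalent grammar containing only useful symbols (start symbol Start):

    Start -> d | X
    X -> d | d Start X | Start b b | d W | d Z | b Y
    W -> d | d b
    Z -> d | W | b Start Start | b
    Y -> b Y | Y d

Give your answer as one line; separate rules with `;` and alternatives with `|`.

Generating nonterminals: {Start, W, X, Z}.
Reachable from Start after that: {Start, W, X, Z}.
Removed useless symbols: {Y} and every production mentioning them.

Start -> d | X; X -> d | d Start X | Start b b | d W | d Z; W -> d | d b; Z -> d | W | b Start Start | b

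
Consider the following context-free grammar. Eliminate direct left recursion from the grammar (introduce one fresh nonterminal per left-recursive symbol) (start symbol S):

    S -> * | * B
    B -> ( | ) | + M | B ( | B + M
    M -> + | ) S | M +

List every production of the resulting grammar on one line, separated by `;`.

B, M are directly left-recursive.
For B: α = {(, + M}, β = {(, ), + M}. Rewrite as B → β B' and B' → α B' | ε.
For M: α = {+}, β = {+, ) S}. Rewrite as M → β M' and M' → α M' | ε.

S -> * | * B; B -> ( B' | ) B' | + M B'; M -> + M' | ) S M'; B' -> ( B' | + M B' | ε; M' -> + M' | ε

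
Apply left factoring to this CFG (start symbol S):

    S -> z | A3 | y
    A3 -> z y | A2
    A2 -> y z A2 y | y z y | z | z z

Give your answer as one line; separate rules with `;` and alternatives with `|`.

S -> z | A3 | y; A3 -> z y | A2; A2 -> y z A2' | z A2''; A2' -> A2 y | y; A2'' -> ε | z

A2 has alternatives sharing prefix 'y z': factor to A2 → y z A2' with A2' → A2 y | y.
A2 has alternatives sharing prefix 'z': factor to A2 → z A2'' with A2'' → ε | z.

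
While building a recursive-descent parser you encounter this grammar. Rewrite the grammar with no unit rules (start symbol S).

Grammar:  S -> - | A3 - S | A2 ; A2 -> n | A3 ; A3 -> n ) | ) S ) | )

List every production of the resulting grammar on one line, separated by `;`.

S -> n | - | A3 - S | n ) | ) S ) | ); A2 -> n | n ) | ) S ) | ); A3 -> n ) | ) S ) | )

Unit pairs: A2 ⇒* {A3}; S ⇒* {A2, A3}.
For each unit pair (A, B), copy every non-unit production of B to A, then drop all unit productions.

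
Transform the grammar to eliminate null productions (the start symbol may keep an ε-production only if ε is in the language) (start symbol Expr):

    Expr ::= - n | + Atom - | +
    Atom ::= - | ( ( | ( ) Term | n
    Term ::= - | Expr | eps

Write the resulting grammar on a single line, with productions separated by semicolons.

Expr ::= - n | + Atom - | +; Atom ::= - | ( ( | ( ) Term | ( ) | n; Term ::= - | Expr

Nullable set = {Term}.
ε ∉ L(G), so no ε-production is kept.
Add the nullable-subset variants: Atom → ( ) Term gives ( ) Term | ( ).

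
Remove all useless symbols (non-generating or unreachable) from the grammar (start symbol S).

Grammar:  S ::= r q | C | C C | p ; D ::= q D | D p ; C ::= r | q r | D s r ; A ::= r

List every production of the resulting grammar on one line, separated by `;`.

Generating nonterminals: {A, C, S}.
Reachable from S after that: {C, S}.
Removed useless symbols: {A, D} and every production mentioning them.

S ::= r q | C | C C | p; C ::= r | q r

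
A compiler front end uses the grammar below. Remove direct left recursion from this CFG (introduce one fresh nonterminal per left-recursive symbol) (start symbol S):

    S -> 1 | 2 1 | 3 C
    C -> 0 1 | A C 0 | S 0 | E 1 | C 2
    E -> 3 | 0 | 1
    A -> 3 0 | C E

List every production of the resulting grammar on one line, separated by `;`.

Left recursion appears on C.
For C: α = {2}, β = {0 1, A C 0, S 0, E 1}. Rewrite as C → β C' and C' → α C' | ε.

S -> 1 | 2 1 | 3 C; C -> 0 1 C' | A C 0 C' | S 0 C' | E 1 C'; E -> 3 | 0 | 1; A -> 3 0 | C E; C' -> 2 C' | ε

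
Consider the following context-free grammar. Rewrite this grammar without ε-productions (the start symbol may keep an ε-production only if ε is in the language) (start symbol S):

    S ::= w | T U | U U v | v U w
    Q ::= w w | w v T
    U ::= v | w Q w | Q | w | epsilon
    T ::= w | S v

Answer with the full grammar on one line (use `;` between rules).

The nullable symbols are {U}.
ε ∉ L(G), so no ε-production is kept.
Add the nullable-subset variants: S → T U gives T U | T. S → U U v gives U U v | U v | v. S → v U w gives v U w | v w.

S ::= w | T U | T | U U v | U v | v | v U w | v w; Q ::= w w | w v T; U ::= v | w Q w | Q | w; T ::= w | S v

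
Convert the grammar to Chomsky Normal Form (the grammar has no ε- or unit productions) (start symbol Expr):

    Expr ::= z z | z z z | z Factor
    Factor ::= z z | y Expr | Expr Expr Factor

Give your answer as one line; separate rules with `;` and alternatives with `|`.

Introduce a nonterminal for each terminal appearing in a rule of length ≥ 2: X1 → z, X2 → y.
Binarize each right-hand side of length ≥ 3 by chaining fresh nonterminals (Y1, Y2, …): affected rules were Expr → X1 X1 X1; Factor → Expr Expr Factor.

Expr ::= X1 X1 | X1 Y1 | X1 Factor; Factor ::= X1 X1 | X2 Expr | Expr Y2; X1 ::= z; X2 ::= y; Y1 ::= X1 X1; Y2 ::= Expr Factor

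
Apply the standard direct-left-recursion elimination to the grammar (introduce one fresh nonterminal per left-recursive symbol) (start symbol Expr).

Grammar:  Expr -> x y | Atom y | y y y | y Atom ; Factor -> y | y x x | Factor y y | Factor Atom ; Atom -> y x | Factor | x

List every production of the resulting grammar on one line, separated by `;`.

Directly left-recursive nonterminal: Factor.
For Factor: α = {y y, Atom}, β = {y, y x x}. Rewrite as Factor → β Factor1 and Factor1 → α Factor1 | ε.

Expr -> x y | Atom y | y y y | y Atom; Factor -> y Factor1 | y x x Factor1; Atom -> y x | Factor | x; Factor1 -> y y Factor1 | Atom Factor1 | ε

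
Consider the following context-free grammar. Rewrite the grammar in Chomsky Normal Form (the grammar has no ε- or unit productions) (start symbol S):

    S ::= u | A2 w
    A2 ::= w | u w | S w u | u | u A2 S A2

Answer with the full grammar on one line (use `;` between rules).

Introduce a nonterminal for each terminal appearing in a rule of length ≥ 2: X1 → w, X2 → u.
Binarize each right-hand side of length ≥ 3 by chaining fresh nonterminals (Y1, Y2, …): affected rules were A2 → S X1 X2; A2 → X2 A2 S A2.

S ::= u | A2 X1; A2 ::= w | X2 X1 | S Y1 | u | X2 Y2; X1 ::= w; X2 ::= u; Y1 ::= X1 X2; Y2 ::= A2 Y3; Y3 ::= S A2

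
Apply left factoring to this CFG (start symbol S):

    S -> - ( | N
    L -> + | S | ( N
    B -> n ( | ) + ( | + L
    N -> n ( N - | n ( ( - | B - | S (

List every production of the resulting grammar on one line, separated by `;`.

N has alternatives sharing prefix 'n (': factor to N → n ( N' with N' → N - | ( -.

S -> - ( | N; L -> + | S | ( N; B -> n ( | ) + ( | + L; N -> B - | S ( | n ( N'; N' -> N - | ( -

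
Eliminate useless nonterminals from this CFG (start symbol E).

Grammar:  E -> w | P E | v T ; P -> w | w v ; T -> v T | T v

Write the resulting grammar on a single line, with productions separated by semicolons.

E -> w | P E; P -> w | w v

Generating nonterminals: {E, P}.
Reachable from E after that: {E, P}.
Removed useless symbols: {T} and every production mentioning them.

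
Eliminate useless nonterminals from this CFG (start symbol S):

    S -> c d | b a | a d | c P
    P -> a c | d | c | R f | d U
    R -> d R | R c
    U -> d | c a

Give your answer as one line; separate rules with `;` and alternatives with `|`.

Generating nonterminals: {P, S, U}.
Reachable from S after that: {P, S, U}.
Removed useless symbols: {R} and every production mentioning them.

S -> c d | b a | a d | c P; P -> a c | d | c | d U; U -> d | c a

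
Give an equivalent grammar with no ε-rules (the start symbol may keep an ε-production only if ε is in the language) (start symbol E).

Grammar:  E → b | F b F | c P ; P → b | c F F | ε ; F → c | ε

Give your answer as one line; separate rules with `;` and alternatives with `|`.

E → b | F b F | F b | b F | c P | c; P → b | c F F | c F | c; F → c

The nullable symbols are {F, P}.
ε ∉ L(G), so no ε-production is kept.
Expand every rule over subsets of its nullable positions: E → F b F gives F b F | F b | b F. E → c P gives c P | c. P → c F F gives c F F | c F | c.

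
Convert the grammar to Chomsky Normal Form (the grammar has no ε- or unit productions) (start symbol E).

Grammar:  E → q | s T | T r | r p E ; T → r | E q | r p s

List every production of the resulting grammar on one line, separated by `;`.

Introduce a nonterminal for each terminal appearing in a rule of length ≥ 2: X1 → s, X2 → r, X3 → p, X4 → q.
Binarize each right-hand side of length ≥ 3 by chaining fresh nonterminals (Y1, Y2, …): affected rules were E → X2 X3 E; T → X2 X3 X1.

E → q | X1 T | T X2 | X2 Y1; T → r | E X4 | X2 Y2; X1 → s; X2 → r; X3 → p; X4 → q; Y1 → X3 E; Y2 → X3 X1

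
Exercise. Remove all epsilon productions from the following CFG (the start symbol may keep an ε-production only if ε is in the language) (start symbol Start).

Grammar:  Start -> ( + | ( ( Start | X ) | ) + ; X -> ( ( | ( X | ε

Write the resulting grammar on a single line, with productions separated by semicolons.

Start -> ( + | ( ( Start | X ) | ) | ) +; X -> ( ( | ( X | (

The nullable symbols are {X}.
ε ∉ L(G), so no ε-production is kept.
Expand every rule over subsets of its nullable positions: Start → X ) gives X ) | ). X → ( X gives ( X | (.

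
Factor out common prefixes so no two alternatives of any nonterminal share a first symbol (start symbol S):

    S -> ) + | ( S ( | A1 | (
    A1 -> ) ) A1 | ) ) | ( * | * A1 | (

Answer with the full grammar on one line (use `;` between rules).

S -> ) + | A1 | ( S'; A1 -> * A1 | ) ) A1' | ( A1''; S' -> S ( | epsilon; A1' -> A1 | epsilon; A1'' -> * | epsilon

S has alternatives sharing prefix '(': factor to S → ( S' with S' → S ( | ε.
A1 has alternatives sharing prefix ') )': factor to A1 → ) ) A1' with A1' → A1 | ε.
A1 has alternatives sharing prefix '(': factor to A1 → ( A1'' with A1'' → * | ε.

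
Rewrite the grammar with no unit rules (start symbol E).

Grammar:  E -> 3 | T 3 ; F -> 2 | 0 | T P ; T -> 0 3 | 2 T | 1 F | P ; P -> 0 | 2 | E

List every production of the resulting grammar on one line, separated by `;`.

E -> 3 | T 3; F -> 2 | 0 | T P; T -> 3 | T 3 | 0 | 2 | 0 3 | 2 T | 1 F; P -> 3 | T 3 | 0 | 2

Unit pairs: P ⇒* {E}; T ⇒* {E, P}.
Replace each nonterminal's rules with the union of the non-unit rules of every nonterminal it unit-derives.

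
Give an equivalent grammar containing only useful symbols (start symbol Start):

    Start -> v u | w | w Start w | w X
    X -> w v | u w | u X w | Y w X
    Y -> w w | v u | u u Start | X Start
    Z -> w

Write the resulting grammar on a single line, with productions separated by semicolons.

Generating nonterminals: {Start, X, Y, Z}.
Reachable from Start after that: {Start, X, Y}.
Removed useless symbols: {Z} and every production mentioning them.

Start -> v u | w | w Start w | w X; X -> w v | u w | u X w | Y w X; Y -> w w | v u | u u Start | X Start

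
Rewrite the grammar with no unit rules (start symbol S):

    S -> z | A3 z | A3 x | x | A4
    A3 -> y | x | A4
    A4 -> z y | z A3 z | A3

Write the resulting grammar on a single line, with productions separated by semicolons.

Unit pairs: A3 ⇒* {A4}; A4 ⇒* {A3}; S ⇒* {A3, A4}.
For each unit pair (A, B), copy every non-unit production of B to A, then drop all unit productions.

S -> z y | z A3 z | z | A3 z | A3 x | x | y; A3 -> z y | z A3 z | y | x; A4 -> z y | z A3 z | y | x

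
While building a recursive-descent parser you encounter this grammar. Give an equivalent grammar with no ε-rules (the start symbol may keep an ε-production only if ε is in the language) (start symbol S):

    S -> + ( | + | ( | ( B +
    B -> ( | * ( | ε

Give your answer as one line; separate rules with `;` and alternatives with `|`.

The nullable symbols are {B}.
ε ∉ L(G), so no ε-production is kept.
Expand every rule over subsets of its nullable positions: S → ( B + gives ( B + | ( +.

S -> + ( | + | ( | ( B + | ( +; B -> ( | * (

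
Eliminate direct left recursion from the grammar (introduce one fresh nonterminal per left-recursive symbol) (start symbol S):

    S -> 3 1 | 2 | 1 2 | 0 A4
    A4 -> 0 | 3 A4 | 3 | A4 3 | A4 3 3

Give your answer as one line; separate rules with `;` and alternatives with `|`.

Left recursion appears on A4.
For A4: α = {3, 3 3}, β = {0, 3 A4, 3}. Rewrite as A4 → β A4' and A4' → α A4' | ε.

S -> 3 1 | 2 | 1 2 | 0 A4; A4 -> 0 A4' | 3 A4 A4' | 3 A4'; A4' -> 3 A4' | 3 3 A4' | ε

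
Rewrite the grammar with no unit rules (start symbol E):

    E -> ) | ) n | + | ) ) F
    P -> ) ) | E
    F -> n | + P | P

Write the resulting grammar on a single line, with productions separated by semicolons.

E -> ) | ) n | + | ) ) F; P -> ) | ) n | + | ) ) F | ) ); F -> ) | ) n | + | ) ) F | n | + P | ) )

Unit pairs: F ⇒* {E, P}; P ⇒* {E}.
For every A with A ⇒* B via unit rules, add B's non-unit alternatives to A; then delete every rule of the form X → Y.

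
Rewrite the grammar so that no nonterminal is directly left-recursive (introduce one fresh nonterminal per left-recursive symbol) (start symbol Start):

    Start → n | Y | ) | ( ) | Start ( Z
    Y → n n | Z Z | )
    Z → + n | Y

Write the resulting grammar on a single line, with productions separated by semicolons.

Left recursion appears on Start.
For Start: α = {( Z}, β = {n, Y, ), ( )}. Rewrite as Start → β Start1 and Start1 → α Start1 | ε.

Start → n Start1 | Y Start1 | ) Start1 | ( ) Start1; Y → n n | Z Z | ); Z → + n | Y; Start1 → ( Z Start1 | ε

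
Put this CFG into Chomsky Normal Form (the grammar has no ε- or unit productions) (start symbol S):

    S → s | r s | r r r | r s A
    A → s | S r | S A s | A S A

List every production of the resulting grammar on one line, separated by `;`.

S → s | X1 X2 | X1 Y1 | X1 Y2; A → s | S X1 | S Y3 | A Y4; X1 → r; X2 → s; Y1 → X1 X1; Y2 → X2 A; Y3 → A X2; Y4 → S A

Introduce a nonterminal for each terminal appearing in a rule of length ≥ 2: X1 → r, X2 → s.
Binarize each right-hand side of length ≥ 3 by chaining fresh nonterminals (Y1, Y2, …): affected rules were S → X1 X1 X1; S → X1 X2 A; A → S A X2; A → A S A.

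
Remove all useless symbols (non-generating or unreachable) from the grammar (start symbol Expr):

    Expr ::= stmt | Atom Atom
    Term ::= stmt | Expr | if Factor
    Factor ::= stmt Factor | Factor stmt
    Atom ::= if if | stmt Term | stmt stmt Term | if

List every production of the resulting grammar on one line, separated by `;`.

Generating nonterminals: {Atom, Expr, Term}.
Reachable from Expr after that: {Atom, Expr, Term}.
Removed useless symbols: {Factor} and every production mentioning them.

Expr ::= stmt | Atom Atom; Term ::= stmt | Expr; Atom ::= if if | stmt Term | stmt stmt Term | if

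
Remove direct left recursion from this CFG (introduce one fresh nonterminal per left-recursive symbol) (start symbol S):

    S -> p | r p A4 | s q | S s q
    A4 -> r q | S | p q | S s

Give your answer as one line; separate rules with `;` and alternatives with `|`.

S is directly left-recursive.
For S: α = {s q}, β = {p, r p A4, s q}. Rewrite as S → β S' and S' → α S' | ε.

S -> p S' | r p A4 S' | s q S'; A4 -> r q | S | p q | S s; S' -> s q S' | epsilon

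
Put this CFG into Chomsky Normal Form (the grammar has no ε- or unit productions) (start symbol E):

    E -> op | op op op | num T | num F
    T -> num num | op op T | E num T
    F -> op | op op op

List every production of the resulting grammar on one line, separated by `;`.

Introduce a nonterminal for each terminal appearing in a rule of length ≥ 2: X1 → op, X2 → num.
Binarize each right-hand side of length ≥ 3 by chaining fresh nonterminals (Y1, Y2, …): affected rules were E → X1 X1 X1; T → X1 X1 T; T → E X2 T; F → X1 X1 X1.

E -> op | X1 Y1 | X2 T | X2 F; T -> X2 X2 | X1 Y2 | E Y3; F -> op | X1 Y4; X1 -> op; X2 -> num; Y1 -> X1 X1; Y2 -> X1 T; Y3 -> X2 T; Y4 -> X1 X1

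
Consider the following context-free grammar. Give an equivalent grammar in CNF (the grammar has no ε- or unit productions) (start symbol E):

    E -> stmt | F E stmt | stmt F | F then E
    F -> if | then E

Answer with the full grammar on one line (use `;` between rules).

E -> stmt | F Y1 | X1 F | F Y2; F -> if | X2 E; X1 -> stmt; X2 -> then; Y1 -> E X1; Y2 -> X2 E

Introduce a nonterminal for each terminal appearing in a rule of length ≥ 2: X1 → stmt, X2 → then.
Binarize each right-hand side of length ≥ 3 by chaining fresh nonterminals (Y1, Y2, …): affected rules were E → F E X1; E → F X2 E.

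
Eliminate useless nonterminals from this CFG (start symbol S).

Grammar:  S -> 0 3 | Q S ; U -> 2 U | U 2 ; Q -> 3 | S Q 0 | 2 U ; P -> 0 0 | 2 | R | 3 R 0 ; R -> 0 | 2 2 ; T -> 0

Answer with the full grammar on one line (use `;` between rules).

Generating nonterminals: {P, Q, R, S, T}.
Reachable from S after that: {Q, S}.
Removed useless symbols: {P, R, T, U} and every production mentioning them.

S -> 0 3 | Q S; Q -> 3 | S Q 0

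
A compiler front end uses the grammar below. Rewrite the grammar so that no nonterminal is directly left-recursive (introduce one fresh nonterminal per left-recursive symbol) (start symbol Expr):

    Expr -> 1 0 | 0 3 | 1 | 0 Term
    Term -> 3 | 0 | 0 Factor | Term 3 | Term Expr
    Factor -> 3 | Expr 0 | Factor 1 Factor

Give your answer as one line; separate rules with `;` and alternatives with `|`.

Expr -> 1 0 | 0 3 | 1 | 0 Term; Term -> 3 Term1 | 0 Term1 | 0 Factor Term1; Factor -> 3 Factor1 | Expr 0 Factor1; Term1 -> 3 Term1 | Expr Term1 | ε; Factor1 -> 1 Factor Factor1 | ε

Left recursion appears on Term, Factor.
For Term: α = {3, Expr}, β = {3, 0, 0 Factor}. Rewrite as Term → β Term1 and Term1 → α Term1 | ε.
For Factor: α = {1 Factor}, β = {3, Expr 0}. Rewrite as Factor → β Factor1 and Factor1 → α Factor1 | ε.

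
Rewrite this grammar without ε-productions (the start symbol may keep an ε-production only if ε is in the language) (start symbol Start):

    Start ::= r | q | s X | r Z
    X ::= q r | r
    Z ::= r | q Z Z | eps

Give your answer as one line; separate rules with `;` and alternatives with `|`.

Start ::= r | q | s X | r Z; X ::= q r | r; Z ::= r | q Z Z | q Z | q

The nullable symbols are {Z}.
ε ∉ L(G), so no ε-production is kept.
Add the nullable-subset variants: Z → q Z Z gives q Z Z | q Z | q.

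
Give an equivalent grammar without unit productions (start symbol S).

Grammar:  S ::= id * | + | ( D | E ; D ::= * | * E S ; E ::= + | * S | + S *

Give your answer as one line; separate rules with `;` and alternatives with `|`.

Unit pairs: S ⇒* {E}.
Replace each nonterminal's rules with the union of the non-unit rules of every nonterminal it unit-derives.

S ::= + | * S | + S * | id * | ( D; D ::= * | * E S; E ::= + | * S | + S *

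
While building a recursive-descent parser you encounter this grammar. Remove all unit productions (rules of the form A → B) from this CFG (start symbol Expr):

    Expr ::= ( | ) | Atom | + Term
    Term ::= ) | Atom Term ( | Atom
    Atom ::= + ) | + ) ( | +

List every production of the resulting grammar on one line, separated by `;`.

Expr ::= + ) | + ) ( | + | ( | ) | + Term; Term ::= ) | Atom Term ( | + ) | + ) ( | +; Atom ::= + ) | + ) ( | +

Unit pairs: Expr ⇒* {Atom}; Term ⇒* {Atom}.
For each unit pair (A, B), copy every non-unit production of B to A, then drop all unit productions.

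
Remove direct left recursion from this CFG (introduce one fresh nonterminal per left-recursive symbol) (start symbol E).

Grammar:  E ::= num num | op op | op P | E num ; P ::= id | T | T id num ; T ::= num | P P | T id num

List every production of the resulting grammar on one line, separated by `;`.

Directly left-recursive nonterminals: E, T.
For E: α = {num}, β = {num num, op op, op P}. Rewrite as E → β E' and E' → α E' | ε.
For T: α = {id num}, β = {num, P P}. Rewrite as T → β T' and T' → α T' | ε.

E ::= num num E' | op op E' | op P E'; P ::= id | T | T id num; T ::= num T' | P P T'; E' ::= num E' | eps; T' ::= id num T' | eps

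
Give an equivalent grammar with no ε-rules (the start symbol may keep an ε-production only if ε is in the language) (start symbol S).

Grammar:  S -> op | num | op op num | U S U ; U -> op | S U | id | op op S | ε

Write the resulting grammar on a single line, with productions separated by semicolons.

S -> op | num | op op num | U S U | U S | S U; U -> op | S U | S | id | op op S

The nullable symbols are {U}.
ε ∉ L(G), so no ε-production is kept.
Expand every rule over subsets of its nullable positions: S → U S U gives U S U | U S | S U. U → S U gives S U | S.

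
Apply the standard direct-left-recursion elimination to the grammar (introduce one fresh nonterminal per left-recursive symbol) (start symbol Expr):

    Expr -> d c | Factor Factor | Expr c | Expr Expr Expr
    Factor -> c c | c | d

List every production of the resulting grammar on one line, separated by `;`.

Expr is directly left-recursive.
For Expr: α = {c, Expr Expr}, β = {d c, Factor Factor}. Rewrite as Expr → β Expr1 and Expr1 → α Expr1 | ε.

Expr -> d c Expr1 | Factor Factor Expr1; Factor -> c c | c | d; Expr1 -> c Expr1 | Expr Expr Expr1 | ε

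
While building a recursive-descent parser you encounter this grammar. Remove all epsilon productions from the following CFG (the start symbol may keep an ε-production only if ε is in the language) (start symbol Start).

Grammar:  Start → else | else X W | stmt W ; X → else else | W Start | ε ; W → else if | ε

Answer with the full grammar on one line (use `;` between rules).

Start → else | else X W | else X | else W | stmt W | stmt; X → else else | W Start | Start; W → else if

Nullable nonterminals: {W, X}.
ε ∉ L(G), so no ε-production is kept.
For each production, add variants omitting each subset of nullable occurrences: Start → else X W gives else X W | else X | else W. Start → stmt W gives stmt W | stmt. X → W Start gives W Start | Start.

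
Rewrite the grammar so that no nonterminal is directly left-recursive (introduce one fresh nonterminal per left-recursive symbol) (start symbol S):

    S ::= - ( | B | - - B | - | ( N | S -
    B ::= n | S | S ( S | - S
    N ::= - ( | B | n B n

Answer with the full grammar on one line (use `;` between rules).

S ::= - ( S' | B S' | - - B S' | - S' | ( N S'; B ::= n | S | S ( S | - S; N ::= - ( | B | n B n; S' ::= - S' | ε

Left recursion appears on S.
For S: α = {-}, β = {- (, B, - - B, -, ( N}. Rewrite as S → β S' and S' → α S' | ε.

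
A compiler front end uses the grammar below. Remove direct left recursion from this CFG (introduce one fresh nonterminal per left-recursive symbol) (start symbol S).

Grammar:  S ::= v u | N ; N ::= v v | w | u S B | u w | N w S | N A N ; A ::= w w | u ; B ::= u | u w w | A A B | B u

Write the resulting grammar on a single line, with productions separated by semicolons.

S ::= v u | N; N ::= v v N' | w N' | u S B N' | u w N'; A ::= w w | u; B ::= u B' | u w w B' | A A B B'; N' ::= w S N' | A N N' | ε; B' ::= u B' | ε

Left recursion appears on N, B.
For N: α = {w S, A N}, β = {v v, w, u S B, u w}. Rewrite as N → β N' and N' → α N' | ε.
For B: α = {u}, β = {u, u w w, A A B}. Rewrite as B → β B' and B' → α B' | ε.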